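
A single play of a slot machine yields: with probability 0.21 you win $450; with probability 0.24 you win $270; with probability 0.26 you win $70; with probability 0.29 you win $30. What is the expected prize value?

E[payout] = 450·0.21 + 270·0.24 + 70·0.26 + 30·0.29
 = 94.5 + 64.8 + 18.2 + 8.7
 = 186.2

186.2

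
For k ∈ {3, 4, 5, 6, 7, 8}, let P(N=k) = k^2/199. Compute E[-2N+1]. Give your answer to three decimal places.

-11.935

E[-2N+1] = Σ (-2n+1)·P(N=n)
 = (-5)·9/199 + (-7)·16/199 + (-9)·25/199 + (-11)·36/199 + (-13)·49/199 + (-15)·64/199
 = (-45/199) + (-112/199) + (-225/199) + (-396/199) + (-637/199) + (-960/199)
 = -2375/199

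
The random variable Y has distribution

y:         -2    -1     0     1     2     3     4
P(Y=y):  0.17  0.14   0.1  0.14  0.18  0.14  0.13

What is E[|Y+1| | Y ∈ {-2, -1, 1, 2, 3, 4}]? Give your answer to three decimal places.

P(Y ∈ {-2, -1, 1, 2, 3, 4}) = 0.17 + 0.14 + 0.14 + 0.18 + 0.14 + 0.13 = 0.9.
E[|Y+1| | Y ∈ {-2, -1, 1, 2, 3, 4}] = [1·0.17 + 0·0.14 + 2·0.14 + 3·0.18 + 4·0.14 + 5·0.13] / 0.9
 = 2.2 / 0.9
 = 22/9

2.444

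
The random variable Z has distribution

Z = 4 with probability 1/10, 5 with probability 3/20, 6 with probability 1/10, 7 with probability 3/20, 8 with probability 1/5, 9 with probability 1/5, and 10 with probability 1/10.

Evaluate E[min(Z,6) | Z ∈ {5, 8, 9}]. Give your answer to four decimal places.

P(Z ∈ {5, 8, 9}) = 3/20 + 1/5 + 1/5 = 11/20.
E[min(Z,6) | Z ∈ {5, 8, 9}] = [5·3/20 + 6·1/5 + 6·1/5] / (11/20)
 = 63/20 / (11/20)
 = 63/11

5.7273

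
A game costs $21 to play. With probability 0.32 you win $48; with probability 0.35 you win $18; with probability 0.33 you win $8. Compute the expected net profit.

E[payout] = 48·0.32 + 18·0.35 + 8·0.33
 = 15.36 + 6.3 + 2.64
 = 24.3
Net = 24.3 - 21 = 3.3

3.3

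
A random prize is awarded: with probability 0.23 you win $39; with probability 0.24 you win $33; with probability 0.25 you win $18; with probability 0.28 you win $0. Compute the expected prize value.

E[payout] = 39·0.23 + 33·0.24 + 18·0.25 + 0·0.28
 = 8.97 + 7.92 + 4.5 + 0
 = 21.39

21.39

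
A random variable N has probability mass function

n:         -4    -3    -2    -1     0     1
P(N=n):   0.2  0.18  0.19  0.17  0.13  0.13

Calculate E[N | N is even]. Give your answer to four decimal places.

-2.2692

P(N is even) = 0.2 + 0.19 + 0.13 = 0.52.
E[N | N is even] = [(-4)·0.2 + (-2)·0.19 + 0·0.13] / 0.52
 = -1.18 / 0.52
 = -59/26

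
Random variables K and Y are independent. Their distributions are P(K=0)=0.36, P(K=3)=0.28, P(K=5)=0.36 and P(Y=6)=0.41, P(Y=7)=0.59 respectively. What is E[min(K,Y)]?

E[min(K,Y)] = Σ_k Σ_y min(k,y) · P(K=k)P(Y=y)
 = 0·0.1476 + 0·0.2124 + 3·0.1148 + 3·0.1652 + 5·0.1476 + 5·0.2124
 = 0 + 0 + 0.3444 + 0.4956 + 0.738 + 1.062
 = 2.64

2.64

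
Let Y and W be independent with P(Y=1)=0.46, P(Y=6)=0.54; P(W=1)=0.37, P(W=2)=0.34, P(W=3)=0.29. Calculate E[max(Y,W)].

4.1232

E[max(Y,W)] = Σ_y Σ_w max(y,w) · P(Y=y)P(W=w)
 = 1·0.1702 + 2·0.1564 + 3·0.1334 + 6·0.1998 + 6·0.1836 + 6·0.1566
 = 0.1702 + 0.3128 + 0.4002 + 1.1988 + 1.1016 + 0.9396
 = 4.1232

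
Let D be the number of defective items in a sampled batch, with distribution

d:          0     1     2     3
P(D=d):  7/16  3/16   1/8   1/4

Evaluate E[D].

E[D] = Σ d·P(D=d)
 = 0·7/16 + 1·3/16 + 2·1/8 + 3·1/4
 = 0 + 3/16 + 1/4 + 3/4
 = 19/16

1.1875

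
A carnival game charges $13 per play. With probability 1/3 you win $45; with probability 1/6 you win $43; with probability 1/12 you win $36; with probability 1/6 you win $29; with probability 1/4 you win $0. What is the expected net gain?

17

E[payout] = 45·1/3 + 43·1/6 + 36·1/12 + 29·1/6 + 0·1/4
 = 15 + 43/6 + 3 + 29/6 + 0
 = 30
Net = 30 - 13 = 17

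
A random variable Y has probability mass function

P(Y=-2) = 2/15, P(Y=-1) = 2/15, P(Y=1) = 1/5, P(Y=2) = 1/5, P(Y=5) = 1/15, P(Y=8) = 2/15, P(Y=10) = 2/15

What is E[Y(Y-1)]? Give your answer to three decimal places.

E[Y(Y-1)] = Σ y(y-1)·P(Y=y)
 = 6·2/15 + 2·2/15 + 0·1/5 + 2·1/5 + 20·1/15 + 56·2/15 + 90·2/15
 = 4/5 + 4/15 + 0 + 2/5 + 4/3 + 112/15 + 12
 = 334/15

22.267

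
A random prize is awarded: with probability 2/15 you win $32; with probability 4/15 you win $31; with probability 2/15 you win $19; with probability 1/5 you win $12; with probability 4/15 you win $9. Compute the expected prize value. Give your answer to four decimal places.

19.8667

E[payout] = 32·2/15 + 31·4/15 + 19·2/15 + 12·1/5 + 9·4/15
 = 64/15 + 124/15 + 38/15 + 12/5 + 12/5
 = 298/15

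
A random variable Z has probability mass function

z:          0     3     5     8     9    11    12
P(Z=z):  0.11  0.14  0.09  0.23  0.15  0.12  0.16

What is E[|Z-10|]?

3.58

E[|Z-10|] = Σ |z-10|·P(Z=z)
 = 10·0.11 + 7·0.14 + 5·0.09 + 2·0.23 + 1·0.15 + 1·0.12 + 2·0.16
 = 1.1 + 0.98 + 0.45 + 0.46 + 0.15 + 0.12 + 0.32
 = 3.58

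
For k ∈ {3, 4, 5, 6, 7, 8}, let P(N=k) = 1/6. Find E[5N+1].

28.5

E[5N+1] = Σ (5n+1)·P(N=n)
 = 16·1/6 + 21·1/6 + 26·1/6 + 31·1/6 + 36·1/6 + 41·1/6
 = 8/3 + 7/2 + 13/3 + 31/6 + 6 + 41/6
 = 57/2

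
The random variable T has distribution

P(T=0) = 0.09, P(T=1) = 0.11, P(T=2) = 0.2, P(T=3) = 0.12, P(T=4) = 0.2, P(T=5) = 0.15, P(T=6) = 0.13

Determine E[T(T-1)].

10.42

E[T(T-1)] = Σ t(t-1)·P(T=t)
 = 0·0.09 + 0·0.11 + 2·0.2 + 6·0.12 + 12·0.2 + 20·0.15 + 30·0.13
 = 0 + 0 + 0.4 + 0.72 + 2.4 + 3 + 3.9
 = 10.42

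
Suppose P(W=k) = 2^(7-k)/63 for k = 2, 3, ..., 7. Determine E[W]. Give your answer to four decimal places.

2.9048

E[W] = Σ w·P(W=w)
 = 2·32/63 + 3·16/63 + 4·8/63 + 5·4/63 + 6·2/63 + 7·1/63
 = 64/63 + 16/21 + 32/63 + 20/63 + 4/21 + 1/9
 = 61/21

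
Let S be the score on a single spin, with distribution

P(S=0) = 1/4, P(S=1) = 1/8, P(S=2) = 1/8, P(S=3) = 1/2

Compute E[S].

1.875

E[S] = Σ s·P(S=s)
 = 0·1/4 + 1·1/8 + 2·1/8 + 3·1/2
 = 0 + 1/8 + 1/4 + 3/2
 = 15/8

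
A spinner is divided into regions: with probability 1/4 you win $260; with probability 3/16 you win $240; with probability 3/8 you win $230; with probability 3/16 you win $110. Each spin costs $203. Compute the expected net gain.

13.875

E[payout] = 260·1/4 + 240·3/16 + 230·3/8 + 110·3/16
 = 65 + 45 + 345/4 + 165/8
 = 1735/8
Net = 1735/8 - 203 = 111/8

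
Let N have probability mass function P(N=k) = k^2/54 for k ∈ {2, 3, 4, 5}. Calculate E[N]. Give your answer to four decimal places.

E[N] = Σ n·P(N=n)
 = 2·2/27 + 3·1/6 + 4·8/27 + 5·25/54
 = 4/27 + 1/2 + 32/27 + 125/54
 = 112/27

4.1481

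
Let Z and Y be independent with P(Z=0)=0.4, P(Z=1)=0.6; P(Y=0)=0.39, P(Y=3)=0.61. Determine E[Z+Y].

2.43

E[Z+Y] = Σ_z Σ_y (z+y) · P(Z=z)P(Y=y)
 = 0·0.156 + 3·0.244 + 1·0.234 + 4·0.366
 = 0 + 0.732 + 0.234 + 1.464
 = 2.43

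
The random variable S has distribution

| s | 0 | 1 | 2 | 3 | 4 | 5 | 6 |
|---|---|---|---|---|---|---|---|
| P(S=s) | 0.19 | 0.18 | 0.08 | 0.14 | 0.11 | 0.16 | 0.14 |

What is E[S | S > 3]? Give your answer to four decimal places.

P(S > 3) = 0.11 + 0.16 + 0.14 = 0.41.
E[S | S > 3] = [4·0.11 + 5·0.16 + 6·0.14] / 0.41
 = 2.08 / 0.41
 = 208/41

5.0732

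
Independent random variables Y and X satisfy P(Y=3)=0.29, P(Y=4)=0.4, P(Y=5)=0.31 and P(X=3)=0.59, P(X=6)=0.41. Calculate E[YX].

17.0046

E[YX] = Σ_y Σ_x yx · P(Y=y)P(X=x)
 = 9·0.1711 + 18·0.1189 + 12·0.236 + 24·0.164 + 15·0.1829 + 30·0.1271
 = 1.5399 + 2.1402 + 2.832 + 3.936 + 2.7435 + 3.813
 = 17.0046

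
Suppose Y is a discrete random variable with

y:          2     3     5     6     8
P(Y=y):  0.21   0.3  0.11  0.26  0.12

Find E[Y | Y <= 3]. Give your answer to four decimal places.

2.5882

P(Y <= 3) = 0.21 + 0.3 = 0.51.
E[Y | Y <= 3] = [2·0.21 + 3·0.3] / 0.51
 = 1.32 / 0.51
 = 44/17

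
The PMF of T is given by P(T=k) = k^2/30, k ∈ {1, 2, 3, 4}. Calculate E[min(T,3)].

E[min(T,3)] = Σ min(t,3)·P(T=t)
 = 1·1/30 + 2·2/15 + 3·3/10 + 3·8/15
 = 1/30 + 4/15 + 9/10 + 8/5
 = 14/5

2.8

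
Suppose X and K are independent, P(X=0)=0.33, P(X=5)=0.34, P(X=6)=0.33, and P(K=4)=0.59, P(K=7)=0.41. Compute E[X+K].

8.91

E[X+K] = Σ_x Σ_k (x+k) · P(X=x)P(K=k)
 = 4·0.1947 + 7·0.1353 + 9·0.2006 + 12·0.1394 + 10·0.1947 + 13·0.1353
 = 0.7788 + 0.9471 + 1.8054 + 1.6728 + 1.947 + 1.7589
 = 8.91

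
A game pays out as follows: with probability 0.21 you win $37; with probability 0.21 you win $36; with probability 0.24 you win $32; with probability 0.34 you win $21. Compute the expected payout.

E[payout] = 37·0.21 + 36·0.21 + 32·0.24 + 21·0.34
 = 7.77 + 7.56 + 7.68 + 7.14
 = 30.15

30.15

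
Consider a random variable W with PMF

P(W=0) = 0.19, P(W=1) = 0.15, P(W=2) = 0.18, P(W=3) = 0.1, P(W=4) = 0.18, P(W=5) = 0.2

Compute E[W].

E[W] = Σ w·P(W=w)
 = 0·0.19 + 1·0.15 + 2·0.18 + 3·0.1 + 4·0.18 + 5·0.2
 = 0 + 0.15 + 0.36 + 0.3 + 0.72 + 1
 = 2.53

2.53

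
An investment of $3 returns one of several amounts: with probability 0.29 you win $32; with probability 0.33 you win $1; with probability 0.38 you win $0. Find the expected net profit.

E[payout] = 32·0.29 + 1·0.33 + 0·0.38
 = 9.28 + 0.33 + 0
 = 9.61
Net = 9.61 - 3 = 6.61

6.61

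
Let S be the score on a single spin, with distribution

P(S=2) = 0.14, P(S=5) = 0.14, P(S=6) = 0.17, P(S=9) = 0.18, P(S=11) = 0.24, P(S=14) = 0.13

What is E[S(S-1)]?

71.2

E[S(S-1)] = Σ s(s-1)·P(S=s)
 = 2·0.14 + 20·0.14 + 30·0.17 + 72·0.18 + 110·0.24 + 182·0.13
 = 0.28 + 2.8 + 5.1 + 12.96 + 26.4 + 23.66
 = 71.2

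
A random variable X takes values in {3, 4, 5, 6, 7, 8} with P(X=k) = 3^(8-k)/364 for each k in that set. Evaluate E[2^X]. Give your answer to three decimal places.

14.615

E[2^X] = Σ 2^x·P(X=x)
 = 8·243/364 + 16·81/364 + 32·27/364 + 64·9/364 + 128·3/364 + 256·1/364
 = 486/91 + 324/91 + 216/91 + 144/91 + 96/91 + 64/91
 = 190/13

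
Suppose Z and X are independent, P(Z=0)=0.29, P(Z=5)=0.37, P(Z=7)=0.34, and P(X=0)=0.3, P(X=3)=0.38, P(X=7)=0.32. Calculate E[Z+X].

E[Z+X] = Σ_z Σ_x (z+x) · P(Z=z)P(X=x)
 = 0·0.087 + 3·0.1102 + 7·0.0928 + 5·0.111 + 8·0.1406 + 12·0.1184 + 7·0.102 + 10·0.1292 + 14·0.1088
 = 0 + 0.3306 + 0.6496 + 0.555 + 1.1248 + 1.4208 + 0.714 + 1.292 + 1.5232
 = 7.61

7.61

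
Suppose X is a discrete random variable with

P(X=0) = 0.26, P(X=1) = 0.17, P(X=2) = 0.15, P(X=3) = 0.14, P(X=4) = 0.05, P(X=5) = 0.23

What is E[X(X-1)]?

E[X(X-1)] = Σ x(x-1)·P(X=x)
 = 0·0.26 + 0·0.17 + 2·0.15 + 6·0.14 + 12·0.05 + 20·0.23
 = 0 + 0 + 0.3 + 0.84 + 0.6 + 4.6
 = 6.34

6.34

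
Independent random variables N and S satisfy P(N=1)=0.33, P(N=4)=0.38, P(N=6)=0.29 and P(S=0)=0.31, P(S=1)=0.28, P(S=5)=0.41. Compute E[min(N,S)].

E[min(N,S)] = Σ_n Σ_s min(n,s) · P(N=n)P(S=s)
 = 0·0.1023 + 1·0.0924 + 1·0.1353 + 0·0.1178 + 1·0.1064 + 4·0.1558 + 0·0.0899 + 1·0.0812 + 5·0.1189
 = 0 + 0.0924 + 0.1353 + 0 + 0.1064 + 0.6232 + 0 + 0.0812 + 0.5945
 = 1.633

1.633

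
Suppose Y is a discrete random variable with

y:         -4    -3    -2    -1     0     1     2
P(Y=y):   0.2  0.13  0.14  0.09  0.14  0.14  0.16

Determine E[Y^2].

5.8

E[Y^2] = Σ y^2·P(Y=y)
 = 16·0.2 + 9·0.13 + 4·0.14 + 1·0.09 + 0·0.14 + 1·0.14 + 4·0.16
 = 3.2 + 1.17 + 0.56 + 0.09 + 0 + 0.14 + 0.64
 = 5.8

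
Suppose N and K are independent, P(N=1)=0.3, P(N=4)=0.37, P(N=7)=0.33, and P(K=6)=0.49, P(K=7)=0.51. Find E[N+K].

E[N+K] = Σ_n Σ_k (n+k) · P(N=n)P(K=k)
 = 7·0.147 + 8·0.153 + 10·0.1813 + 11·0.1887 + 13·0.1617 + 14·0.1683
 = 1.029 + 1.224 + 1.813 + 2.0757 + 2.1021 + 2.3562
 = 10.6

10.6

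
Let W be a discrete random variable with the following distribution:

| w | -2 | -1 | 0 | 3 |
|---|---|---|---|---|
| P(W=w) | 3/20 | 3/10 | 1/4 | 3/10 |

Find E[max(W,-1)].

E[max(W,-1)] = Σ max(w,-1)·P(W=w)
 = (-1)·3/20 + (-1)·3/10 + 0·1/4 + 3·3/10
 = (-3/20) + (-3/10) + 0 + 9/10
 = 9/20

0.45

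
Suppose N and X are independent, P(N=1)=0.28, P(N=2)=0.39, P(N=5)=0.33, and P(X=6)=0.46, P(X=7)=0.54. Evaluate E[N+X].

E[N+X] = Σ_n Σ_x (n+x) · P(N=n)P(X=x)
 = 7·0.1288 + 8·0.1512 + 8·0.1794 + 9·0.2106 + 11·0.1518 + 12·0.1782
 = 0.9016 + 1.2096 + 1.4352 + 1.8954 + 1.6698 + 2.1384
 = 9.25

9.25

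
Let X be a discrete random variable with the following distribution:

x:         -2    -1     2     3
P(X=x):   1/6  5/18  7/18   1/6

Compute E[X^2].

E[X^2] = Σ x^2·P(X=x)
 = 4·1/6 + 1·5/18 + 4·7/18 + 9·1/6
 = 2/3 + 5/18 + 14/9 + 3/2
 = 4

4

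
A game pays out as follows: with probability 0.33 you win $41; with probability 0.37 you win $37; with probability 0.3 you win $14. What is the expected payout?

31.42

E[payout] = 41·0.33 + 37·0.37 + 14·0.3
 = 13.53 + 13.69 + 4.2
 = 31.42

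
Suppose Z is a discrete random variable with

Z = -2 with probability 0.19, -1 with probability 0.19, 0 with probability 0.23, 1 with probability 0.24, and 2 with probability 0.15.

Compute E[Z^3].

E[Z^3] = Σ z^3·P(Z=z)
 = (-8)·0.19 + (-1)·0.19 + 0·0.23 + 1·0.24 + 8·0.15
 = (-1.52) + (-0.19) + 0 + 0.24 + 1.2
 = -0.27

-0.27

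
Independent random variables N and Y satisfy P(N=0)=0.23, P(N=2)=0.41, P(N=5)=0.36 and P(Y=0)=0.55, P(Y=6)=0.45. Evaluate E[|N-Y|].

2.962

E[|N-Y|] = Σ_n Σ_y |n-y| · P(N=n)P(Y=y)
 = 0·0.1265 + 6·0.1035 + 2·0.2255 + 4·0.1845 + 5·0.198 + 1·0.162
 = 0 + 0.621 + 0.451 + 0.738 + 0.99 + 0.162
 = 2.962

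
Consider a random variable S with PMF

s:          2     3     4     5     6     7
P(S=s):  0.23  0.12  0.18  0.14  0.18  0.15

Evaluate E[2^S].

E[2^S] = Σ 2^s·P(S=s)
 = 4·0.23 + 8·0.12 + 16·0.18 + 32·0.14 + 64·0.18 + 128·0.15
 = 0.92 + 0.96 + 2.88 + 4.48 + 11.52 + 19.2
 = 39.96

39.96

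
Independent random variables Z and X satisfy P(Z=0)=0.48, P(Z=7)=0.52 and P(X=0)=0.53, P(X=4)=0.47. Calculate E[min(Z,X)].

E[min(Z,X)] = Σ_z Σ_x min(z,x) · P(Z=z)P(X=x)
 = 0·0.2544 + 0·0.2256 + 0·0.2756 + 4·0.2444
 = 0 + 0 + 0 + 0.9776
 = 0.9776

0.9776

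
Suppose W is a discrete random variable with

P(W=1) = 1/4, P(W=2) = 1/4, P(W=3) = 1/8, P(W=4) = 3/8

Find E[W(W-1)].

E[W(W-1)] = Σ w(w-1)·P(W=w)
 = 0·1/4 + 2·1/4 + 6·1/8 + 12·3/8
 = 0 + 1/2 + 3/4 + 9/2
 = 23/4

5.75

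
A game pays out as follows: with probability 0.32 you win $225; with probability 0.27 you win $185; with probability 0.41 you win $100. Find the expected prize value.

162.95

E[payout] = 225·0.32 + 185·0.27 + 100·0.41
 = 72 + 49.95 + 41
 = 162.95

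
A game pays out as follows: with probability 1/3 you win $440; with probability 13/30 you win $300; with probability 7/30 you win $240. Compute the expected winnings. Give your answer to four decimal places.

E[payout] = 440·1/3 + 300·13/30 + 240·7/30
 = 440/3 + 130 + 56
 = 998/3

332.6667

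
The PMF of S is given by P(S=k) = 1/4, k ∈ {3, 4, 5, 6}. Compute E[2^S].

30

E[2^S] = Σ 2^s·P(S=s)
 = 8·1/4 + 16·1/4 + 32·1/4 + 64·1/4
 = 2 + 4 + 8 + 16
 = 30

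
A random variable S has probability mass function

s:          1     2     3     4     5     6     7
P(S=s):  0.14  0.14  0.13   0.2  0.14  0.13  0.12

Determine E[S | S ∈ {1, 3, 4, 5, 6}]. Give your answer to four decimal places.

P(S ∈ {1, 3, 4, 5, 6}) = 0.14 + 0.13 + 0.2 + 0.14 + 0.13 = 0.74.
E[S | S ∈ {1, 3, 4, 5, 6}] = [1·0.14 + 3·0.13 + 4·0.2 + 5·0.14 + 6·0.13] / 0.74
 = 2.81 / 0.74
 = 281/74

3.7973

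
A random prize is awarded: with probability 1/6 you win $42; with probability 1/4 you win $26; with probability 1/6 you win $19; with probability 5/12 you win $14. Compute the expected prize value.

22.5

E[payout] = 42·1/6 + 26·1/4 + 19·1/6 + 14·5/12
 = 7 + 13/2 + 19/6 + 35/6
 = 45/2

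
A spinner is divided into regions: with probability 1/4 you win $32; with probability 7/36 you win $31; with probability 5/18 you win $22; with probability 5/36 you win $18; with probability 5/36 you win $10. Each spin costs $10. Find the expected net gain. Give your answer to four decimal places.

14.0278

E[payout] = 32·1/4 + 31·7/36 + 22·5/18 + 18·5/36 + 10·5/36
 = 8 + 217/36 + 55/9 + 5/2 + 25/18
 = 865/36
Net = 865/36 - 10 = 505/36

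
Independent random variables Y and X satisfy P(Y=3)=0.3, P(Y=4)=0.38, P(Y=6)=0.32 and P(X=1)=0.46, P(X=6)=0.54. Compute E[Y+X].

E[Y+X] = Σ_y Σ_x (y+x) · P(Y=y)P(X=x)
 = 4·0.138 + 9·0.162 + 5·0.1748 + 10·0.2052 + 7·0.1472 + 12·0.1728
 = 0.552 + 1.458 + 0.874 + 2.052 + 1.0304 + 2.0736
 = 8.04

8.04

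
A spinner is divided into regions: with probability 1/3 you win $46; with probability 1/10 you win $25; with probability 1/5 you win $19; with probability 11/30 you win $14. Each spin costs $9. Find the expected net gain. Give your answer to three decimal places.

E[payout] = 46·1/3 + 25·1/10 + 19·1/5 + 14·11/30
 = 46/3 + 5/2 + 19/5 + 77/15
 = 803/30
Net = 803/30 - 9 = 533/30

17.767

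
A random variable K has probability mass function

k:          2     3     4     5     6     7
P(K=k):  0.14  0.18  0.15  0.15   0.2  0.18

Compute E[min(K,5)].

E[min(K,5)] = Σ min(k,5)·P(K=k)
 = 2·0.14 + 3·0.18 + 4·0.15 + 5·0.15 + 5·0.2 + 5·0.18
 = 0.28 + 0.54 + 0.6 + 0.75 + 1 + 0.9
 = 4.07

4.07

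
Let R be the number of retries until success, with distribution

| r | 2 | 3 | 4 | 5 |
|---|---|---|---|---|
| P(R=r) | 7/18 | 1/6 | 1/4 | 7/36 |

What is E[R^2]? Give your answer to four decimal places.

11.9167

E[R^2] = Σ r^2·P(R=r)
 = 4·7/18 + 9·1/6 + 16·1/4 + 25·7/36
 = 14/9 + 3/2 + 4 + 175/36
 = 143/12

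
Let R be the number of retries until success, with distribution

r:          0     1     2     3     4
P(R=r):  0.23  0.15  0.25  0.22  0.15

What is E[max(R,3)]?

E[max(R,3)] = Σ max(r,3)·P(R=r)
 = 3·0.23 + 3·0.15 + 3·0.25 + 3·0.22 + 4·0.15
 = 0.69 + 0.45 + 0.75 + 0.66 + 0.6
 = 3.15

3.15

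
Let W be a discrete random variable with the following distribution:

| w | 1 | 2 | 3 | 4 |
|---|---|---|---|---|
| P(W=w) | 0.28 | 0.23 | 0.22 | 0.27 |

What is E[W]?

E[W] = Σ w·P(W=w)
 = 1·0.28 + 2·0.23 + 3·0.22 + 4·0.27
 = 0.28 + 0.46 + 0.66 + 1.08
 = 2.48

2.48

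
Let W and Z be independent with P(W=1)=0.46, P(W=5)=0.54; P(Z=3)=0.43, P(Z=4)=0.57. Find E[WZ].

E[WZ] = Σ_w Σ_z wz · P(W=w)P(Z=z)
 = 3·0.1978 + 4·0.2622 + 15·0.2322 + 20·0.3078
 = 0.5934 + 1.0488 + 3.483 + 6.156
 = 11.2812

11.2812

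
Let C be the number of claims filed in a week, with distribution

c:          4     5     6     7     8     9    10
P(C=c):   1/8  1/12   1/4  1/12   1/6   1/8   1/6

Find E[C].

E[C] = Σ c·P(C=c)
 = 4·1/8 + 5·1/12 + 6·1/4 + 7·1/12 + 8·1/6 + 9·1/8 + 10·1/6
 = 1/2 + 5/12 + 3/2 + 7/12 + 4/3 + 9/8 + 5/3
 = 57/8

7.125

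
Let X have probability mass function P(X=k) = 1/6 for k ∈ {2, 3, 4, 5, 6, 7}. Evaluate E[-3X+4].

-9.5

E[-3X+4] = Σ (-3x+4)·P(X=x)
 = (-2)·1/6 + (-5)·1/6 + (-8)·1/6 + (-11)·1/6 + (-14)·1/6 + (-17)·1/6
 = (-1/3) + (-5/6) + (-4/3) + (-11/6) + (-7/3) + (-17/6)
 = -19/2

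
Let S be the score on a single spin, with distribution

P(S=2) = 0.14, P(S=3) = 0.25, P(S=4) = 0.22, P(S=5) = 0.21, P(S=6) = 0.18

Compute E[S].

4.04

E[S] = Σ s·P(S=s)
 = 2·0.14 + 3·0.25 + 4·0.22 + 5·0.21 + 6·0.18
 = 0.28 + 0.75 + 0.88 + 1.05 + 1.08
 = 4.04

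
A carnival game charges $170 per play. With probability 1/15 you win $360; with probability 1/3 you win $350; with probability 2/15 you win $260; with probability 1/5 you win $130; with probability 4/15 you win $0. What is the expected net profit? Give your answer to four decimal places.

31.3333

E[payout] = 360·1/15 + 350·1/3 + 260·2/15 + 130·1/5 + 0·4/15
 = 24 + 350/3 + 104/3 + 26 + 0
 = 604/3
Net = 604/3 - 170 = 94/3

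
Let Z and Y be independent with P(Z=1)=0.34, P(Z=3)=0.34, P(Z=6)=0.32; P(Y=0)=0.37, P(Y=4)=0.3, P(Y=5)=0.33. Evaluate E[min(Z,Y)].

E[min(Z,Y)] = Σ_z Σ_y min(z,y) · P(Z=z)P(Y=y)
 = 0·0.1258 + 1·0.102 + 1·0.1122 + 0·0.1258 + 3·0.102 + 3·0.1122 + 0·0.1184 + 4·0.096 + 5·0.1056
 = 0 + 0.102 + 0.1122 + 0 + 0.306 + 0.3366 + 0 + 0.384 + 0.528
 = 1.7688

1.7688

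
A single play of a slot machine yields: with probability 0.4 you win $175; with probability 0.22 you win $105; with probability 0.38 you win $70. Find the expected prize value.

119.7

E[payout] = 175·0.4 + 105·0.22 + 70·0.38
 = 70 + 23.1 + 26.6
 = 119.7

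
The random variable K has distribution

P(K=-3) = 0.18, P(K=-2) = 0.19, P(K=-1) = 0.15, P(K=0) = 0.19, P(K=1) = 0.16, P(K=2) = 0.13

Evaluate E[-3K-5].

E[-3K-5] = Σ (-3k-5)·P(K=k)
 = 4·0.18 + 1·0.19 + (-2)·0.15 + (-5)·0.19 + (-8)·0.16 + (-11)·0.13
 = 0.72 + 0.19 + (-0.3) + (-0.95) + (-1.28) + (-1.43)
 = -3.05

-3.05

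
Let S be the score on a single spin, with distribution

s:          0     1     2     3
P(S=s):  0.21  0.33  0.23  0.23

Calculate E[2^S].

E[2^S] = Σ 2^s·P(S=s)
 = 1·0.21 + 2·0.33 + 4·0.23 + 8·0.23
 = 0.21 + 0.66 + 0.92 + 1.84
 = 3.63

3.63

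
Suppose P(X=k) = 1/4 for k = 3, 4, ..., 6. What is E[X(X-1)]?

17

E[X(X-1)] = Σ x(x-1)·P(X=x)
 = 6·1/4 + 12·1/4 + 20·1/4 + 30·1/4
 = 3/2 + 3 + 5 + 15/2
 = 17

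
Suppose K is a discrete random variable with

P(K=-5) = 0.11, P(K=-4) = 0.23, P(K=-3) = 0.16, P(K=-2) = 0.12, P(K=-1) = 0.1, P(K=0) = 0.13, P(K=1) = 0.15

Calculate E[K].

E[K] = Σ k·P(K=k)
 = (-5)·0.11 + (-4)·0.23 + (-3)·0.16 + (-2)·0.12 + (-1)·0.1 + 0·0.13 + 1·0.15
 = (-0.55) + (-0.92) + (-0.48) + (-0.24) + (-0.1) + 0 + 0.15
 = -2.14

-2.14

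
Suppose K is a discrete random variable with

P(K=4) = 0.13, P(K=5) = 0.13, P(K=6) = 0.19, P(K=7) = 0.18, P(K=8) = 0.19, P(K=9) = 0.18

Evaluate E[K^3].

E[K^3] = Σ k^3·P(K=k)
 = 64·0.13 + 125·0.13 + 216·0.19 + 343·0.18 + 512·0.19 + 729·0.18
 = 8.32 + 16.25 + 41.04 + 61.74 + 97.28 + 131.22
 = 355.85

355.85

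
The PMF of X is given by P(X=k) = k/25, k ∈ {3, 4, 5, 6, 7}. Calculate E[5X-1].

E[5X-1] = Σ (5x-1)·P(X=x)
 = 14·3/25 + 19·4/25 + 24·1/5 + 29·6/25 + 34·7/25
 = 42/25 + 76/25 + 24/5 + 174/25 + 238/25
 = 26

26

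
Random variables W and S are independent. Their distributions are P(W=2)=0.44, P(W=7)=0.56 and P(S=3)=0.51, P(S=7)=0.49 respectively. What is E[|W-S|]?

2.4448

E[|W-S|] = Σ_w Σ_s |w-s| · P(W=w)P(S=s)
 = 1·0.2244 + 5·0.2156 + 4·0.2856 + 0·0.2744
 = 0.2244 + 1.078 + 1.1424 + 0
 = 2.4448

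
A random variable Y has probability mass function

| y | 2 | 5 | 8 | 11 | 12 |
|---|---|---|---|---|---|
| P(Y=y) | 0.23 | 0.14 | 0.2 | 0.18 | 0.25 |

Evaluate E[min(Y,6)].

4.94

E[min(Y,6)] = Σ min(y,6)·P(Y=y)
 = 2·0.23 + 5·0.14 + 6·0.2 + 6·0.18 + 6·0.25
 = 0.46 + 0.7 + 1.2 + 1.08 + 1.5
 = 4.94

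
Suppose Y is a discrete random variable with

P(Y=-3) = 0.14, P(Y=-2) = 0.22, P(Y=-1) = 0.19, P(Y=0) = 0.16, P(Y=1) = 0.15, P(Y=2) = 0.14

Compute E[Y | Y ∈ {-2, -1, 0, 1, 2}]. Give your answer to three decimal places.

-0.233

P(Y ∈ {-2, -1, 0, 1, 2}) = 0.22 + 0.19 + 0.16 + 0.15 + 0.14 = 0.86.
E[Y | Y ∈ {-2, -1, 0, 1, 2}] = [(-2)·0.22 + (-1)·0.19 + 0·0.16 + 1·0.15 + 2·0.14] / 0.86
 = -0.2 / 0.86
 = -10/43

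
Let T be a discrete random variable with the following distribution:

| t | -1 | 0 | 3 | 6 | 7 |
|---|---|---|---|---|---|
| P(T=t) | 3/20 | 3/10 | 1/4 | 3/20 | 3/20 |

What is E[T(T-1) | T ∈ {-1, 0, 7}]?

P(T ∈ {-1, 0, 7}) = 3/20 + 3/10 + 3/20 = 3/5.
E[T(T-1) | T ∈ {-1, 0, 7}] = [2·3/20 + 0·3/10 + 42·3/20] / (3/5)
 = 33/5 / (3/5)
 = 11

11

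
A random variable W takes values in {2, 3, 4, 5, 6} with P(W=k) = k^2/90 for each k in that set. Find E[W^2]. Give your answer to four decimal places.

25.2667

E[W^2] = Σ w^2·P(W=w)
 = 4·2/45 + 9·1/10 + 16·8/45 + 25·5/18 + 36·2/5
 = 8/45 + 9/10 + 128/45 + 125/18 + 72/5
 = 379/15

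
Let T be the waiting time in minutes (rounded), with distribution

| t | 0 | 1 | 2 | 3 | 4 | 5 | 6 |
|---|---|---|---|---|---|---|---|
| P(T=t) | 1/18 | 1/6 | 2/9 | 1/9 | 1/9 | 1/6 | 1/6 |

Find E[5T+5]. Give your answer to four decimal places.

E[5T+5] = Σ (5t+5)·P(T=t)
 = 5·1/18 + 10·1/6 + 15·2/9 + 20·1/9 + 25·1/9 + 30·1/6 + 35·1/6
 = 5/18 + 5/3 + 10/3 + 20/9 + 25/9 + 5 + 35/6
 = 190/9

21.1111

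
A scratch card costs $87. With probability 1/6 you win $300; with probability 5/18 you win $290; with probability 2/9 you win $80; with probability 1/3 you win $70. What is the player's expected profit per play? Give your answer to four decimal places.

E[payout] = 300·1/6 + 290·5/18 + 80·2/9 + 70·1/3
 = 50 + 725/9 + 160/9 + 70/3
 = 515/3
Net = 515/3 - 87 = 254/3

84.6667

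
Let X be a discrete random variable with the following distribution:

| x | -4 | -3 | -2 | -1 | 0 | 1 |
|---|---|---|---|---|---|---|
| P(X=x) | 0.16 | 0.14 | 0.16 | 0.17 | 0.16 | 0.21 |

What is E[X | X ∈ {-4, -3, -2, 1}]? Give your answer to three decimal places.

P(X ∈ {-4, -3, -2, 1}) = 0.16 + 0.14 + 0.16 + 0.21 = 0.67.
E[X | X ∈ {-4, -3, -2, 1}] = [(-4)·0.16 + (-3)·0.14 + (-2)·0.16 + 1·0.21] / 0.67
 = -1.17 / 0.67
 = -117/67

-1.746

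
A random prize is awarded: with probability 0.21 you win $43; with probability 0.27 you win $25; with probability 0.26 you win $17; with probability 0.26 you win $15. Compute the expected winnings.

24.1

E[payout] = 43·0.21 + 25·0.27 + 17·0.26 + 15·0.26
 = 9.03 + 6.75 + 4.42 + 3.9
 = 24.1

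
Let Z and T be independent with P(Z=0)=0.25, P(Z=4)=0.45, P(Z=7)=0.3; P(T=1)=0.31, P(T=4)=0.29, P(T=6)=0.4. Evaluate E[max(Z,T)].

E[max(Z,T)] = Σ_z Σ_t max(z,t) · P(Z=z)P(T=t)
 = 1·0.0775 + 4·0.0725 + 6·0.1 + 4·0.1395 + 4·0.1305 + 6·0.18 + 7·0.093 + 7·0.087 + 7·0.12
 = 0.0775 + 0.29 + 0.6 + 0.558 + 0.522 + 1.08 + 0.651 + 0.609 + 0.84
 = 5.2275

5.2275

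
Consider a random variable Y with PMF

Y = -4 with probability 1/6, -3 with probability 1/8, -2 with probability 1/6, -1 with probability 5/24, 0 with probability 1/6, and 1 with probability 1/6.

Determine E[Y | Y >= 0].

P(Y >= 0) = 1/6 + 1/6 = 1/3.
E[Y | Y >= 0] = [0·1/6 + 1·1/6] / (1/3)
 = 1/6 / (1/3)
 = 1/2

0.5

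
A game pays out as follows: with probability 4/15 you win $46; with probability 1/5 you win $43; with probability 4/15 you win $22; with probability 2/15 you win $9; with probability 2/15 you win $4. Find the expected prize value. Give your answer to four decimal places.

E[payout] = 46·4/15 + 43·1/5 + 22·4/15 + 9·2/15 + 4·2/15
 = 184/15 + 43/5 + 88/15 + 6/5 + 8/15
 = 427/15

28.4667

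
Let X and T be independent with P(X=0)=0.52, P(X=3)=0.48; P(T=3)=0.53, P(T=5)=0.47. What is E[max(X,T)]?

3.94

E[max(X,T)] = Σ_x Σ_t max(x,t) · P(X=x)P(T=t)
 = 3·0.2756 + 5·0.2444 + 3·0.2544 + 5·0.2256
 = 0.8268 + 1.222 + 0.7632 + 1.128
 = 3.94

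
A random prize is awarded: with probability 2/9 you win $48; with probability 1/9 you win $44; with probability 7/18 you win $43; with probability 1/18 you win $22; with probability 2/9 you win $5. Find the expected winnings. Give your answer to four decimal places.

E[payout] = 48·2/9 + 44·1/9 + 43·7/18 + 22·1/18 + 5·2/9
 = 32/3 + 44/9 + 301/18 + 11/9 + 10/9
 = 623/18

34.6111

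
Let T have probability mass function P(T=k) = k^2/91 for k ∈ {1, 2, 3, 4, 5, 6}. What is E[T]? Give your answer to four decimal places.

4.8462

E[T] = Σ t·P(T=t)
 = 1·1/91 + 2·4/91 + 3·9/91 + 4·16/91 + 5·25/91 + 6·36/91
 = 1/91 + 8/91 + 27/91 + 64/91 + 125/91 + 216/91
 = 63/13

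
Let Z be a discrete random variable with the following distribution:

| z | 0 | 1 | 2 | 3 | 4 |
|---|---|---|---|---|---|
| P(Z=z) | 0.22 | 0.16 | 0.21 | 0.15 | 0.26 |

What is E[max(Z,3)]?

E[max(Z,3)] = Σ max(z,3)·P(Z=z)
 = 3·0.22 + 3·0.16 + 3·0.21 + 3·0.15 + 4·0.26
 = 0.66 + 0.48 + 0.63 + 0.45 + 1.04
 = 3.26

3.26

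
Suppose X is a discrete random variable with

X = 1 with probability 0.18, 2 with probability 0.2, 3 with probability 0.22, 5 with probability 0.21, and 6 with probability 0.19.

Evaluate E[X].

E[X] = Σ x·P(X=x)
 = 1·0.18 + 2·0.2 + 3·0.22 + 5·0.21 + 6·0.19
 = 0.18 + 0.4 + 0.66 + 1.05 + 1.14
 = 3.43

3.43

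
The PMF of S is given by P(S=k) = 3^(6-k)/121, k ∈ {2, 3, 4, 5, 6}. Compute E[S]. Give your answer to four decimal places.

E[S] = Σ s·P(S=s)
 = 2·81/121 + 3·27/121 + 4·9/121 + 5·3/121 + 6·1/121
 = 162/121 + 81/121 + 36/121 + 15/121 + 6/121
 = 300/121

2.4793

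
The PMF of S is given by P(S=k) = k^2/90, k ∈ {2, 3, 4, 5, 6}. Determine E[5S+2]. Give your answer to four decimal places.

E[5S+2] = Σ (5s+2)·P(S=s)
 = 12·2/45 + 17·1/10 + 22·8/45 + 27·5/18 + 32·2/5
 = 8/15 + 17/10 + 176/45 + 15/2 + 64/5
 = 238/9

26.4444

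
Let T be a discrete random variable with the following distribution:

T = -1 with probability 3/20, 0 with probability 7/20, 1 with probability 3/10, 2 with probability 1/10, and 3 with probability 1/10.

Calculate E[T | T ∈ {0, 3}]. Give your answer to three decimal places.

0.667

P(T ∈ {0, 3}) = 7/20 + 1/10 = 9/20.
E[T | T ∈ {0, 3}] = [0·7/20 + 3·1/10] / (9/20)
 = 3/10 / (9/20)
 = 2/3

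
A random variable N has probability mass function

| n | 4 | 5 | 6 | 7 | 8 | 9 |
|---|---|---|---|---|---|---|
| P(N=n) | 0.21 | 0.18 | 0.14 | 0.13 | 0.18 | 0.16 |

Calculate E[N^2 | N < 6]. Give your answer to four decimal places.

20.1538

P(N < 6) = 0.21 + 0.18 = 0.39.
E[N^2 | N < 6] = [16·0.21 + 25·0.18] / 0.39
 = 7.86 / 0.39
 = 262/13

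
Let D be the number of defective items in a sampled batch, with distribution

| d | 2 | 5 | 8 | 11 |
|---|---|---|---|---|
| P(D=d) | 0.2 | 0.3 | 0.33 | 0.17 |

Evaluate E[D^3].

434.33

E[D^3] = Σ d^3·P(D=d)
 = 8·0.2 + 125·0.3 + 512·0.33 + 1331·0.17
 = 1.6 + 37.5 + 168.96 + 226.27
 = 434.33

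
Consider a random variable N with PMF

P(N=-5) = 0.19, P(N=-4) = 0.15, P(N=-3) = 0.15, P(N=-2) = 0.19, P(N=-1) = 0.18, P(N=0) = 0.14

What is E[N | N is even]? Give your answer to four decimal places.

P(N is even) = 0.15 + 0.19 + 0.14 = 0.48.
E[N | N is even] = [(-4)·0.15 + (-2)·0.19 + 0·0.14] / 0.48
 = -0.98 / 0.48
 = -49/24

-2.0417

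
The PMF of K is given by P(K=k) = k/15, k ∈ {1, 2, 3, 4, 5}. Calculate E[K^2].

15

E[K^2] = Σ k^2·P(K=k)
 = 1·1/15 + 4·2/15 + 9·1/5 + 16·4/15 + 25·1/3
 = 1/15 + 8/15 + 9/5 + 64/15 + 25/3
 = 15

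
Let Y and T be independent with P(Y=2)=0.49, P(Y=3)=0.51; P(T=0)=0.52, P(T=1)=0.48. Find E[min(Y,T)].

E[min(Y,T)] = Σ_y Σ_t min(y,t) · P(Y=y)P(T=t)
 = 0·0.2548 + 1·0.2352 + 0·0.2652 + 1·0.2448
 = 0 + 0.2352 + 0 + 0.2448
 = 0.48

0.48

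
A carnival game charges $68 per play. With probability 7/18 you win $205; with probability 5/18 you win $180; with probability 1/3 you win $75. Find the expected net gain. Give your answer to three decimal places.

E[payout] = 205·7/18 + 180·5/18 + 75·1/3
 = 1435/18 + 50 + 25
 = 2785/18
Net = 2785/18 - 68 = 1561/18

86.722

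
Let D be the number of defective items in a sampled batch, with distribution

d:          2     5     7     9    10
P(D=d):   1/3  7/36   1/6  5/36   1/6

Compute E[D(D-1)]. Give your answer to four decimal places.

E[D(D-1)] = Σ d(d-1)·P(D=d)
 = 2·1/3 + 20·7/36 + 42·1/6 + 72·5/36 + 90·1/6
 = 2/3 + 35/9 + 7 + 10 + 15
 = 329/9

36.5556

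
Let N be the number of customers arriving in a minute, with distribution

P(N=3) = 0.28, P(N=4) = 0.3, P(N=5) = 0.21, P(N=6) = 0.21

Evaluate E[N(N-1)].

15.78

E[N(N-1)] = Σ n(n-1)·P(N=n)
 = 6·0.28 + 12·0.3 + 20·0.21 + 30·0.21
 = 1.68 + 3.6 + 4.2 + 6.3
 = 15.78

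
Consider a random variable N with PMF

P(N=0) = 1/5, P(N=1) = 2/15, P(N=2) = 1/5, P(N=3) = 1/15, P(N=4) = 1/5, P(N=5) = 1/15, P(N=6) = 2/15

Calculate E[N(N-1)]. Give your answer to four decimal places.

E[N(N-1)] = Σ n(n-1)·P(N=n)
 = 0·1/5 + 0·2/15 + 2·1/5 + 6·1/15 + 12·1/5 + 20·1/15 + 30·2/15
 = 0 + 0 + 2/5 + 2/5 + 12/5 + 4/3 + 4
 = 128/15

8.5333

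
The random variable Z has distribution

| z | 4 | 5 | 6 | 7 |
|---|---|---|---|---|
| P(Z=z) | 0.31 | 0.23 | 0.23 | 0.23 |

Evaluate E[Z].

5.38

E[Z] = Σ z·P(Z=z)
 = 4·0.31 + 5·0.23 + 6·0.23 + 7·0.23
 = 1.24 + 1.15 + 1.38 + 1.61
 = 5.38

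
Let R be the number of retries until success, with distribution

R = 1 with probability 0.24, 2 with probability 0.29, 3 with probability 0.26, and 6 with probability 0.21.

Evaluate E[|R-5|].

E[|R-5|] = Σ |r-5|·P(R=r)
 = 4·0.24 + 3·0.29 + 2·0.26 + 1·0.21
 = 0.96 + 0.87 + 0.52 + 0.21
 = 2.56

2.56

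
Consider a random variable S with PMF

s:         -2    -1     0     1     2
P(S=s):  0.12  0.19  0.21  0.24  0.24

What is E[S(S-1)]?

E[S(S-1)] = Σ s(s-1)·P(S=s)
 = 6·0.12 + 2·0.19 + 0·0.21 + 0·0.24 + 2·0.24
 = 0.72 + 0.38 + 0 + 0 + 0.48
 = 1.58

1.58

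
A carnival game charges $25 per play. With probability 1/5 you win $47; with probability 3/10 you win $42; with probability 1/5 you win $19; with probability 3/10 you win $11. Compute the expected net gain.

E[payout] = 47·1/5 + 42·3/10 + 19·1/5 + 11·3/10
 = 47/5 + 63/5 + 19/5 + 33/10
 = 291/10
Net = 291/10 - 25 = 41/10

4.1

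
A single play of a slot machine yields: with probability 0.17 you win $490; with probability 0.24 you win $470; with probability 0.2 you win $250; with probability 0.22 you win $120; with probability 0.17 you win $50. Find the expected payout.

E[payout] = 490·0.17 + 470·0.24 + 250·0.2 + 120·0.22 + 50·0.17
 = 83.3 + 112.8 + 50 + 26.4 + 8.5
 = 281

281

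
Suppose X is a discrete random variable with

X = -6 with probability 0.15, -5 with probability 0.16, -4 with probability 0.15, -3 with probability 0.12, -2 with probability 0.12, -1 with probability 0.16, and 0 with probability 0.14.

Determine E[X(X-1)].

E[X(X-1)] = Σ x(x-1)·P(X=x)
 = 42·0.15 + 30·0.16 + 20·0.15 + 12·0.12 + 6·0.12 + 2·0.16 + 0·0.14
 = 6.3 + 4.8 + 3 + 1.44 + 0.72 + 0.32 + 0
 = 16.58

16.58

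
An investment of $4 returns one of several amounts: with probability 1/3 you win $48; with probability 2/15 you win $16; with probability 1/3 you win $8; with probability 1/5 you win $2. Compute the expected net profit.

17.2

E[payout] = 48·1/3 + 16·2/15 + 8·1/3 + 2·1/5
 = 16 + 32/15 + 8/3 + 2/5
 = 106/5
Net = 106/5 - 4 = 86/5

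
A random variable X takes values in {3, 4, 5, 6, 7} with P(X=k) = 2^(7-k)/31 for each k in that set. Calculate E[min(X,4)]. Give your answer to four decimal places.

E[min(X,4)] = Σ min(x,4)·P(X=x)
 = 3·16/31 + 4·8/31 + 4·4/31 + 4·2/31 + 4·1/31
 = 48/31 + 32/31 + 16/31 + 8/31 + 4/31
 = 108/31

3.4839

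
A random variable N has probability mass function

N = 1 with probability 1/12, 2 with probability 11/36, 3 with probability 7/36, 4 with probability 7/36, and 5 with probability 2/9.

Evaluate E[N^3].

E[N^3] = Σ n^3·P(N=n)
 = 1·1/12 + 8·11/36 + 27·7/36 + 64·7/36 + 125·2/9
 = 1/12 + 22/9 + 21/4 + 112/9 + 250/9
 = 48

48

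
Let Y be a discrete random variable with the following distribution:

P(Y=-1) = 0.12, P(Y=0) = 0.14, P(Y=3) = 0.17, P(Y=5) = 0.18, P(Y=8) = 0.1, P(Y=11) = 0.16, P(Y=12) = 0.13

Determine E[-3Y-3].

E[-3Y-3] = Σ (-3y-3)·P(Y=y)
 = 0·0.12 + (-3)·0.14 + (-12)·0.17 + (-18)·0.18 + (-27)·0.1 + (-36)·0.16 + (-39)·0.13
 = 0 + (-0.42) + (-2.04) + (-3.24) + (-2.7) + (-5.76) + (-5.07)
 = -19.23

-19.23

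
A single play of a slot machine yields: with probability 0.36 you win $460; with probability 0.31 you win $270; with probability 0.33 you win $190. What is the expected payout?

E[payout] = 460·0.36 + 270·0.31 + 190·0.33
 = 165.6 + 83.7 + 62.7
 = 312

312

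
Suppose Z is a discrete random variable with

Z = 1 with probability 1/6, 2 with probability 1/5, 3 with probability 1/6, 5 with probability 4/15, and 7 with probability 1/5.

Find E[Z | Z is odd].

4.25

P(Z is odd) = 1/6 + 1/6 + 4/15 + 1/5 = 4/5.
E[Z | Z is odd] = [1·1/6 + 3·1/6 + 5·4/15 + 7·1/5] / (4/5)
 = 17/5 / (4/5)
 = 17/4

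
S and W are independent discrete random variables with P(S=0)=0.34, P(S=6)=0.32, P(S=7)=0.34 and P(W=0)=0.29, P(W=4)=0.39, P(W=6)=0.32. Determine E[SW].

E[SW] = Σ_s Σ_w sw · P(S=s)P(W=w)
 = 0·0.0986 + 0·0.1326 + 0·0.1088 + 0·0.0928 + 24·0.1248 + 36·0.1024 + 0·0.0986 + 28·0.1326 + 42·0.1088
 = 0 + 0 + 0 + 0 + 2.9952 + 3.6864 + 0 + 3.7128 + 4.5696
 = 14.964

14.964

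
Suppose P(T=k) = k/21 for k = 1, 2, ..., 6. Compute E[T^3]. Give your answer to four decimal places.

E[T^3] = Σ t^3·P(T=t)
 = 1·1/21 + 8·2/21 + 27·1/7 + 64·4/21 + 125·5/21 + 216·2/7
 = 1/21 + 16/21 + 27/7 + 256/21 + 625/21 + 432/7
 = 325/3

108.3333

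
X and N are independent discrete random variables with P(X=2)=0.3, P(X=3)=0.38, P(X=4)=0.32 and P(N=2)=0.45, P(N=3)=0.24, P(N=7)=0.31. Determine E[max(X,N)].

E[max(X,N)] = Σ_x Σ_n max(x,n) · P(X=x)P(N=n)
 = 2·0.135 + 3·0.072 + 7·0.093 + 3·0.171 + 3·0.0912 + 7·0.1178 + 4·0.144 + 4·0.0768 + 7·0.0992
 = 0.27 + 0.216 + 0.651 + 0.513 + 0.2736 + 0.8246 + 0.576 + 0.3072 + 0.6944
 = 4.3258

4.3258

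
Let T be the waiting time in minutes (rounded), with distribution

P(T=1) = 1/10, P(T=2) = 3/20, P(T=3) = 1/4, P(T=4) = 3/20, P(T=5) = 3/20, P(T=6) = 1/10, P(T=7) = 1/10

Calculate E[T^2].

E[T^2] = Σ t^2·P(T=t)
 = 1·1/10 + 4·3/20 + 9·1/4 + 16·3/20 + 25·3/20 + 36·1/10 + 49·1/10
 = 1/10 + 3/5 + 9/4 + 12/5 + 15/4 + 18/5 + 49/10
 = 88/5

17.6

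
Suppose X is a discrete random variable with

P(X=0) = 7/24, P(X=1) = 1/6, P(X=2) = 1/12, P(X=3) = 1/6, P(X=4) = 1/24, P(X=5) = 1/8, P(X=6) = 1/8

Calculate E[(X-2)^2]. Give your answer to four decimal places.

E[(X-2)^2] = Σ (x-2)^2·P(X=x)
 = 4·7/24 + 1·1/6 + 0·1/12 + 1·1/6 + 4·1/24 + 9·1/8 + 16·1/8
 = 7/6 + 1/6 + 0 + 1/6 + 1/6 + 9/8 + 2
 = 115/24

4.7917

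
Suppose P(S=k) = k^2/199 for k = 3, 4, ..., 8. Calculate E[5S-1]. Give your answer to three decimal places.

E[5S-1] = Σ (5s-1)·P(S=s)
 = 14·9/199 + 19·16/199 + 24·25/199 + 29·36/199 + 34·49/199 + 39·64/199
 = 126/199 + 304/199 + 600/199 + 1044/199 + 1666/199 + 2496/199
 = 6236/199

31.337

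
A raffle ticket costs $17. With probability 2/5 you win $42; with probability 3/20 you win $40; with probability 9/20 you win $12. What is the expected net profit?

11.2

E[payout] = 42·2/5 + 40·3/20 + 12·9/20
 = 84/5 + 6 + 27/5
 = 141/5
Net = 141/5 - 17 = 56/5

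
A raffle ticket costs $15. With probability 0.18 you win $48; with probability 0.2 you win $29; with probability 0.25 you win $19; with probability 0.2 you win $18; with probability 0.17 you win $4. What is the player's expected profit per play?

8.47

E[payout] = 48·0.18 + 29·0.2 + 19·0.25 + 18·0.2 + 4·0.17
 = 8.64 + 5.8 + 4.75 + 3.6 + 0.68
 = 23.47
Net = 23.47 - 15 = 8.47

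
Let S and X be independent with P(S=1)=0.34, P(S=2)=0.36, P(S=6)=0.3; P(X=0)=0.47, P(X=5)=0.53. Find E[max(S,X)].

E[max(S,X)] = Σ_s Σ_x max(s,x) · P(S=s)P(X=x)
 = 1·0.1598 + 5·0.1802 + 2·0.1692 + 5·0.1908 + 6·0.141 + 6·0.159
 = 0.1598 + 0.901 + 0.3384 + 0.954 + 0.846 + 0.954
 = 4.1532

4.1532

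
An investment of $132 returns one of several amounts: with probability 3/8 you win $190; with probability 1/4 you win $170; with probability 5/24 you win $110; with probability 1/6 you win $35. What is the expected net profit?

E[payout] = 190·3/8 + 170·1/4 + 110·5/24 + 35·1/6
 = 285/4 + 85/2 + 275/12 + 35/6
 = 285/2
Net = 285/2 - 132 = 21/2

10.5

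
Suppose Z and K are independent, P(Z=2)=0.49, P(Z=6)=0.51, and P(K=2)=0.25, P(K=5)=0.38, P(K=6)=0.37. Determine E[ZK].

E[ZK] = Σ_z Σ_k zk · P(Z=z)P(K=k)
 = 4·0.1225 + 10·0.1862 + 12·0.1813 + 12·0.1275 + 30·0.1938 + 36·0.1887
 = 0.49 + 1.862 + 2.1756 + 1.53 + 5.814 + 6.7932
 = 18.6648

18.6648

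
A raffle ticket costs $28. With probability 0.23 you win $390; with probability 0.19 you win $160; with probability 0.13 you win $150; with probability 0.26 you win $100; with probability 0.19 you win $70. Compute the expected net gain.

E[payout] = 390·0.23 + 160·0.19 + 150·0.13 + 100·0.26 + 70·0.19
 = 89.7 + 30.4 + 19.5 + 26 + 13.3
 = 178.9
Net = 178.9 - 28 = 150.9

150.9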